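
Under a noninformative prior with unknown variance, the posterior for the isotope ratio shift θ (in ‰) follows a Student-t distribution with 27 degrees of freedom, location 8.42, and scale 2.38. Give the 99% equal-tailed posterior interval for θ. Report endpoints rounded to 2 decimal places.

The t_27 distribution is symmetric; the 99% interval is 8.42 ± t·2.38 with t_{0.995,27} = 2.771.
Half-width: 2.771 × 2.38 = 6.59.
8.42 − 6.59 = 1.83; 8.42 + 6.59 = 15.01.

[1.83, 15.01]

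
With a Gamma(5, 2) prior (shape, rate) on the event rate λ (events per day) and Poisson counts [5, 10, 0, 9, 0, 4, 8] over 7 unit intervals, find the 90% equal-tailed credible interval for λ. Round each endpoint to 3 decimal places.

Posterior: Gamma(5+36, 2+7) = Gamma(41, 9) (shape, rate).
Equal-tailed 90% interval: Gamma(41, 9) quantiles at 0.05 and 0.95.
Posterior mean ≈ 4.556, SD ≈ 0.711; a Normal approximation gives roughly [3.385, 5.726].
Exact: lower = 3.452; upper = 5.785.

[3.452, 5.785]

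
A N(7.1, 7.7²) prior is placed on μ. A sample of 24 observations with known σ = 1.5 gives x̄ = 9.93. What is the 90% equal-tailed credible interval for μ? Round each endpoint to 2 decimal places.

[9.42, 10.43]

Posterior precision = 1/7.7² + 24/1.5² = 0.0169 + 10.6667 = 10.6835, so posterior SD = 0.3059.
Posterior mean = (7.1/7.7² + 24·9.93/1.5²) / 10.6835 = 9.9255.
Interval: 9.9255 ± 1.645 × 0.3059 → [9.42, 10.43].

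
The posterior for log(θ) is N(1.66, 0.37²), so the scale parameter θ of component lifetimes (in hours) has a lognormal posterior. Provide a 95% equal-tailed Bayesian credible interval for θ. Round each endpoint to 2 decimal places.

On the log scale the 95% interval is 1.66 ± 1.960 × 0.37 = [0.9348, 2.3852].
Exponentiate: [e^0.9348, e^2.3852] = [2.55, 10.86].

[2.55, 10.86]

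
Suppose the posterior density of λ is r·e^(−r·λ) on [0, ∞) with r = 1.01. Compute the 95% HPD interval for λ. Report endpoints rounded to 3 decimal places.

The exponential density is strictly decreasing on [0, ∞), so the HPD interval is anchored at 0: [0, q] with P(λ ≤ q) = 0.95.
q = −ln(1 − 0.95) / 1.01 = 2.9957 / 1.01 = 2.966.

[0.000, 2.966]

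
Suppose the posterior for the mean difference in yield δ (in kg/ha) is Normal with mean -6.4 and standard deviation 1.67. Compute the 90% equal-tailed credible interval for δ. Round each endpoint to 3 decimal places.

[-9.147, -3.653]

The posterior is symmetric, so the 90% equal-tailed interval is δ = -6.4 ± z·1.67 with z = 1.645.
Half-width: 1.645 × 1.67 = 2.747.
-6.4 − 2.747 = -9.147; -6.4 + 2.747 = -3.653.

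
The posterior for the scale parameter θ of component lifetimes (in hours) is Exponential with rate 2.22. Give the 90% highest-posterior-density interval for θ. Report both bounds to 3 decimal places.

The exponential density is strictly decreasing on [0, ∞), so the HPD interval is anchored at 0: [0, q] with P(θ ≤ q) = 0.90.
q = −ln(1 − 0.90) / 2.22 = 2.3026 / 2.22 = 1.037.

[0.000, 1.037]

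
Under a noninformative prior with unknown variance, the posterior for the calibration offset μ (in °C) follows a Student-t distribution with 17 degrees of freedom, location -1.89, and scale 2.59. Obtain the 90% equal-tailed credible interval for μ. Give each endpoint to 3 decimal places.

The t_17 distribution is symmetric; the 90% interval is -1.89 ± t·2.59 with t_{0.95,17} = 1.740.
Half-width: 1.740 × 2.59 = 4.506.
-1.89 − 4.506 = -6.396; -1.89 + 4.506 = 2.616.

[-6.396, 2.616]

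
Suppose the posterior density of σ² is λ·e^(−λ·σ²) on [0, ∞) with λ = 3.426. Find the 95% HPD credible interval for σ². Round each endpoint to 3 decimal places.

The exponential density is strictly decreasing on [0, ∞), so the HPD interval is anchored at 0: [0, q] with P(σ² ≤ q) = 0.95.
q = −ln(1 − 0.95) / 3.426 = 2.9957 / 3.426 = 0.874.

[0.000, 0.874]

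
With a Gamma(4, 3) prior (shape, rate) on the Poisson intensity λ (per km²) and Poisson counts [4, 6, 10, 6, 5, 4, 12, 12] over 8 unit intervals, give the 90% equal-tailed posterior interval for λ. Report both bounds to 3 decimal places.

[4.594, 6.964]

Posterior: Gamma(4+59, 3+8) = Gamma(63, 11) (shape, rate).
Equal-tailed 90% interval: Gamma(63, 11) quantiles at 0.05 and 0.95.
Posterior mean ≈ 5.727, SD ≈ 0.722; a Normal approximation gives roughly [4.540, 6.914].
Exact: lower = 4.594; upper = 6.964.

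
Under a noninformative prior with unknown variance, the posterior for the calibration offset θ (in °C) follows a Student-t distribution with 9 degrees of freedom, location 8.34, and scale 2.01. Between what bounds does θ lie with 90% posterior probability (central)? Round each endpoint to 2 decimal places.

[4.66, 12.02]

The t_9 distribution is symmetric; the 90% interval is 8.34 ± t·2.01 with t_{0.95,9} = 1.833.
Half-width: 1.833 × 2.01 = 3.68.
8.34 − 3.68 = 4.66; 8.34 + 3.68 = 12.02.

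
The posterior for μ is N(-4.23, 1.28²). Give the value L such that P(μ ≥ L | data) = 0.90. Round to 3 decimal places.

Need L with P(μ ≥ L) = 0.90: L = -4.23 − z_{0.1}·1.28.
z = 1.282; L = -4.23 − 1.282 × 1.28 = -5.870.

-5.870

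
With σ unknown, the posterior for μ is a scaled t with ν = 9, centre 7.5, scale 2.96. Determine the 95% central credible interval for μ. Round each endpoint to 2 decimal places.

[0.80, 14.20]

The t_9 distribution is symmetric; the 95% interval is 7.5 ± t·2.96 with t_{0.975,9} = 2.262.
Half-width: 2.262 × 2.96 = 6.70.
7.5 − 6.70 = 0.80; 7.5 + 6.70 = 14.20.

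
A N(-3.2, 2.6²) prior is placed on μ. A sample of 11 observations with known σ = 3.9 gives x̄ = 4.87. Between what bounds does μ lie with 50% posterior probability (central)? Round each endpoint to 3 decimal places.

Posterior precision = 1/2.6² + 11/3.9² = 0.1479 + 0.7232 = 0.8711, so posterior SD = 1.0714.
Posterior mean = (-3.2/2.6² + 11·4.87/3.9²) / 0.8711 = 3.4996.
Interval: 3.4996 ± 0.674 × 1.0714 → [2.777, 4.222].

[2.777, 4.222]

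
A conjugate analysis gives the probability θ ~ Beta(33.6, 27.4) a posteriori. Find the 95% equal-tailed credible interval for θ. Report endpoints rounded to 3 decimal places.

[0.426, 0.673]

Posterior: Beta(33.6, 27.4).
Equal-tailed 95% interval: the 0.025 and 0.975 quantiles of Beta(33.6, 27.4).
Posterior mean ≈ 0.551, SD ≈ 0.063; a Normal approximation gives roughly [0.427, 0.675].
Exact: F⁻¹(0.025) = 0.426; F⁻¹(0.975) = 0.673.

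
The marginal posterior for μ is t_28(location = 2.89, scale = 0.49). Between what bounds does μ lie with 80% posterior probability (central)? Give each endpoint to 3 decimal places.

[2.247, 3.533]

The t_28 distribution is symmetric; the 80% interval is 2.89 ± t·0.49 with t_{0.9,28} = 1.313.
Half-width: 1.313 × 0.49 = 0.643.
2.89 − 0.643 = 2.247; 2.89 + 0.643 = 3.533.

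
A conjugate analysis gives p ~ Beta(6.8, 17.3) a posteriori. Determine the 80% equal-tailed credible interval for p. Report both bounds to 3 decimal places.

Posterior: Beta(6.8, 17.3).
Equal-tailed 80% interval: the 0.1 and 0.9 quantiles of Beta(6.8, 17.3).
Posterior mean ≈ 0.282, SD ≈ 0.090; a Normal approximation gives roughly [0.167, 0.397].
Exact: F⁻¹(0.1) = 0.170; F⁻¹(0.9) = 0.402.

[0.170, 0.402]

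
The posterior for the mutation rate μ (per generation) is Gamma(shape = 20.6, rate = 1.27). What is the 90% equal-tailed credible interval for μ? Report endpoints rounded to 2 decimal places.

Posterior: Gamma(shape 20.6, rate 1.27).
Equal-tailed 90% interval: Gamma(20.6, 1.27) quantiles at 0.05 and 0.95.
Posterior mean ≈ 16.22, SD ≈ 3.57; a Normal approximation gives roughly [10.34, 22.10].
Exact: lower = 10.82; upper = 22.51.

[10.82, 22.51]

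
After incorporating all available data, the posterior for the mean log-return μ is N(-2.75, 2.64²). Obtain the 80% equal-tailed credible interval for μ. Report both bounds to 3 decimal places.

[-6.133, 0.633]

The posterior is symmetric, so the 80% equal-tailed interval is μ = -2.75 ± z·2.64 with z = 1.282.
Half-width: 1.282 × 2.64 = 3.383.
-2.75 − 3.383 = -6.133; -2.75 + 3.383 = 0.633.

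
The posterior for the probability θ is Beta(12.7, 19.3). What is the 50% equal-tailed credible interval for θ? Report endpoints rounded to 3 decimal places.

Posterior: Beta(12.7, 19.3).
Equal-tailed 50% interval: the 0.25 and 0.75 quantiles of Beta(12.7, 19.3).
Posterior mean ≈ 0.397, SD ≈ 0.085; a Normal approximation gives roughly [0.339, 0.454].
Exact: F⁻¹(0.25) = 0.337; F⁻¹(0.75) = 0.454.

[0.337, 0.454]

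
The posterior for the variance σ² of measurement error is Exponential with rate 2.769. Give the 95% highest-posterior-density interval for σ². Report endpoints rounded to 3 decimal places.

[0.000, 1.082]

The exponential density is strictly decreasing on [0, ∞), so the HPD interval is anchored at 0: [0, q] with P(σ² ≤ q) = 0.95.
q = −ln(1 − 0.95) / 2.769 = 2.9957 / 2.769 = 1.082.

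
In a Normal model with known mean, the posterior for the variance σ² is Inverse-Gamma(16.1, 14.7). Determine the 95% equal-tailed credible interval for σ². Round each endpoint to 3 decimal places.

Inverse-Gamma(16.1, 14.7) quantiles: F⁻¹(0.025) and F⁻¹(0.975).
Equivalently, 1/σ² ~ Gamma(16.1, rate = 14.7); invert its 0.975 and 0.025 quantiles.
Posterior mean ≈ 0.974, SD ≈ 0.259; a Normal approximation gives roughly [0.465, 1.482].
Exact: lower = 0.591; upper = 1.594.

[0.591, 1.594]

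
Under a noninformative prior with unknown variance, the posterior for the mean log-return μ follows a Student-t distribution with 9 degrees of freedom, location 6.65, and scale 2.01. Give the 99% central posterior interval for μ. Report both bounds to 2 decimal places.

The t_9 distribution is symmetric; the 99% interval is 6.65 ± t·2.01 with t_{0.995,9} = 3.250.
Half-width: 3.250 × 2.01 = 6.53.
6.65 − 6.53 = 0.12; 6.65 + 6.53 = 13.18.

[0.12, 13.18]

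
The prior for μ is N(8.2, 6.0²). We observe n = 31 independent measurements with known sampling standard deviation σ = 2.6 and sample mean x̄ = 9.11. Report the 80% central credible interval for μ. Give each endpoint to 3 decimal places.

Posterior precision = 1/6.0² + 31/2.6² = 0.0278 + 4.5858 = 4.6136, so posterior SD = 0.4656.
Posterior mean = (8.2/6.0² + 31·9.11/2.6²) / 4.6136 = 9.1045.
Interval: 9.1045 ± 1.282 × 0.4656 → [8.508, 9.701].

[8.508, 9.701]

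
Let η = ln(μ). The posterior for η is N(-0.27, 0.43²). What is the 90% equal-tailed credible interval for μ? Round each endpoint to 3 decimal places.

[0.376, 1.549]

On the log scale the 90% interval is -0.27 ± 1.645 × 0.43 = [-0.9773, 0.4373].
Exponentiate: [e^-0.9773, e^0.4373] = [0.376, 1.549].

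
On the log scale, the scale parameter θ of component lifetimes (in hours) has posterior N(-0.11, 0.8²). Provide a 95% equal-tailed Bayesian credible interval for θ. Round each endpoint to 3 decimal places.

On the log scale the 95% interval is -0.11 ± 1.960 × 0.8 = [-1.6780, 1.4580].
Exponentiate: [e^-1.6780, e^1.4580] = [0.187, 4.297].

[0.187, 4.297]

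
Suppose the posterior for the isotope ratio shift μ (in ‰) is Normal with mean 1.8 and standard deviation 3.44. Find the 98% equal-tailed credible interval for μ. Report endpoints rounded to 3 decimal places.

[-6.203, 9.803]

The posterior is symmetric, so the 98% equal-tailed interval is μ = 1.8 ± z·3.44 with z = 2.326.
Half-width: 2.326 × 3.44 = 8.003.
1.8 − 8.003 = -6.203; 1.8 + 8.003 = 9.803.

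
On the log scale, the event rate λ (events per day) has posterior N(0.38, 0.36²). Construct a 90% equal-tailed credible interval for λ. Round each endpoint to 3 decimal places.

[0.809, 2.644]

On the log scale the 90% interval is 0.38 ± 1.645 × 0.36 = [-0.2121, 0.9721].
Exponentiate: [e^-0.2121, e^0.9721] = [0.809, 2.644].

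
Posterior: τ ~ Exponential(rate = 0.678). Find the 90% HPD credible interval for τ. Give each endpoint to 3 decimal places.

The exponential density is strictly decreasing on [0, ∞), so the HPD interval is anchored at 0: [0, q] with P(τ ≤ q) = 0.90.
q = −ln(1 − 0.90) / 0.678 = 2.3026 / 0.678 = 3.396.

[0.000, 3.396]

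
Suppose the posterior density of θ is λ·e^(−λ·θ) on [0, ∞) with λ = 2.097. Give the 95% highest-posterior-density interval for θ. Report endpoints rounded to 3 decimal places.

[0.000, 1.429]

The exponential density is strictly decreasing on [0, ∞), so the HPD interval is anchored at 0: [0, q] with P(θ ≤ q) = 0.95.
q = −ln(1 − 0.95) / 2.097 = 2.9957 / 2.097 = 1.429.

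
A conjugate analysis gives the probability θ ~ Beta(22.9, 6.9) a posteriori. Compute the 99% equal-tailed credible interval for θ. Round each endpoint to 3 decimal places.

[0.546, 0.926]

Posterior: Beta(22.9, 6.9).
Equal-tailed 99% interval: the 0.005 and 0.995 quantiles of Beta(22.9, 6.9).
Posterior mean ≈ 0.768, SD ≈ 0.076; a Normal approximation gives roughly [0.573, 0.964].
Exact: F⁻¹(0.005) = 0.546; F⁻¹(0.995) = 0.926.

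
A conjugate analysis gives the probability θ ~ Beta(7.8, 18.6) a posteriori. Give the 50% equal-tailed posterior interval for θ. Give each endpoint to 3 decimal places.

[0.233, 0.353]

Posterior: Beta(7.8, 18.6).
Equal-tailed 50% interval: the 0.25 and 0.75 quantiles of Beta(7.8, 18.6).
Posterior mean ≈ 0.295, SD ≈ 0.087; a Normal approximation gives roughly [0.237, 0.354].
Exact: F⁻¹(0.25) = 0.233; F⁻¹(0.75) = 0.353.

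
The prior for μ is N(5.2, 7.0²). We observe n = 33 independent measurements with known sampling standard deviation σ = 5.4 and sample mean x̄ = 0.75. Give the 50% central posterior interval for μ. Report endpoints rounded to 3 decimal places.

Posterior precision = 1/7.0² + 33/5.4² = 0.0204 + 1.1317 = 1.1521, so posterior SD = 0.9317.
Posterior mean = (5.2/7.0² + 33·0.75/5.4²) / 1.1521 = 0.8288.
Interval: 0.8288 ± 0.674 × 0.9317 → [0.200, 1.457].

[0.200, 1.457]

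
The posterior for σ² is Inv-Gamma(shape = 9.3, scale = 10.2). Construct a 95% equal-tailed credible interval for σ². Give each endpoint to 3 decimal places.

[0.631, 2.362]

Inverse-Gamma(9.3, 10.2) quantiles: F⁻¹(0.025) and F⁻¹(0.975).
Equivalently, 1/σ² ~ Gamma(9.3, rate = 10.2); invert its 0.975 and 0.025 quantiles.
Posterior mean ≈ 1.229, SD ≈ 0.455; a Normal approximation gives roughly [0.337, 2.120].
Exact: lower = 0.631; upper = 2.362.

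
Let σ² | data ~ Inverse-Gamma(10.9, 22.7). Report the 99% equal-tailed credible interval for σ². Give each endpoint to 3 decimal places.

[1.068, 5.329]

Inverse-Gamma(10.9, 22.7) quantiles: F⁻¹(0.005) and F⁻¹(0.995).
Equivalently, 1/σ² ~ Gamma(10.9, rate = 22.7); invert its 0.995 and 0.005 quantiles.
Posterior mean ≈ 2.293, SD ≈ 0.769; a Normal approximation gives roughly [0.313, 4.273].
Exact: lower = 1.068; upper = 5.329.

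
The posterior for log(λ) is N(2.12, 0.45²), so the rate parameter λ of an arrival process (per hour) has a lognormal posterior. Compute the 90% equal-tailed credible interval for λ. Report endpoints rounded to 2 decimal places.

On the log scale the 90% interval is 2.12 ± 1.645 × 0.45 = [1.3798, 2.8602].
Exponentiate: [e^1.3798, e^2.8602] = [3.97, 17.46].

[3.97, 17.46]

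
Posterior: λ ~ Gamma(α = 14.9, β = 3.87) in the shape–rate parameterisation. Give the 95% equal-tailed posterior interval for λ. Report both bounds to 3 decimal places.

Posterior: Gamma(shape 14.9, rate 3.87).
Equal-tailed 95% interval: Gamma(14.9, 3.87) quantiles at 0.025 and 0.975.
Posterior mean ≈ 3.850, SD ≈ 0.997; a Normal approximation gives roughly [1.895, 5.805].
Exact: lower = 2.150; upper = 6.037.

[2.150, 6.037]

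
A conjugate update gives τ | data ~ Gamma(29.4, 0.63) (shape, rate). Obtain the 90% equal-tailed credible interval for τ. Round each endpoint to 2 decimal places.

[33.47, 61.67]

Posterior: Gamma(shape 29.4, rate 0.63).
Equal-tailed 90% interval: Gamma(29.4, 0.63) quantiles at 0.05 and 0.95.
Posterior mean ≈ 46.67, SD ≈ 8.61; a Normal approximation gives roughly [32.51, 60.82].
Exact: lower = 33.47; upper = 61.67.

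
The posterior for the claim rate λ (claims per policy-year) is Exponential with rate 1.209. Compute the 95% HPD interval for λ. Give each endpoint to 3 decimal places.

The exponential density is strictly decreasing on [0, ∞), so the HPD interval is anchored at 0: [0, q] with P(λ ≤ q) = 0.95.
q = −ln(1 − 0.95) / 1.209 = 2.9957 / 1.209 = 2.478.

[0.000, 2.478]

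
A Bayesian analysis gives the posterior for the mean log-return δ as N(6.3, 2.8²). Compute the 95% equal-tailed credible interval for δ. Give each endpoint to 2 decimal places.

The posterior is symmetric, so the 95% equal-tailed interval is δ = 6.3 ± z·2.8 with z = 1.960.
Half-width: 1.960 × 2.8 = 5.49.
6.3 − 5.49 = 0.81; 6.3 + 5.49 = 11.79.

[0.81, 11.79]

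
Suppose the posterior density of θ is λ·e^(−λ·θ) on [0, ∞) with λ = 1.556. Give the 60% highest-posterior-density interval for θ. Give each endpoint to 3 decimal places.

The exponential density is strictly decreasing on [0, ∞), so the HPD interval is anchored at 0: [0, q] with P(θ ≤ q) = 0.60.
q = −ln(1 − 0.60) / 1.556 = 0.9163 / 1.556 = 0.589.

[0.000, 0.589]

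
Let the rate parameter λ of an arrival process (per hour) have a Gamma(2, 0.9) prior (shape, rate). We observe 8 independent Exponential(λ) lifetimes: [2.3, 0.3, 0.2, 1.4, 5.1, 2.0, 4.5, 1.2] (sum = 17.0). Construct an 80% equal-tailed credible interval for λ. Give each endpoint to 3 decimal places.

[0.348, 0.794]

Posterior: Gamma(2+8, 0.9+17.0) = Gamma(10, 17.9) (shape, rate).
Equal-tailed 80% interval: Gamma(10, 17.9) quantiles at 0.1 and 0.9.
Posterior mean ≈ 0.559, SD ≈ 0.177; a Normal approximation gives roughly [0.332, 0.785].
Exact: lower = 0.348; upper = 0.794.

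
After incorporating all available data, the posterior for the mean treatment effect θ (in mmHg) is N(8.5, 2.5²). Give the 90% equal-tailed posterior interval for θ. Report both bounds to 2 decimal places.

[4.39, 12.61]

The posterior is symmetric, so the 90% equal-tailed interval is θ = 8.5 ± z·2.5 with z = 1.645.
Half-width: 1.645 × 2.5 = 4.11.
8.5 − 4.11 = 4.39; 8.5 + 4.11 = 12.61.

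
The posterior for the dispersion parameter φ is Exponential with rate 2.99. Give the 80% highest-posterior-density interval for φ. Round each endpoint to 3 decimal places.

The exponential density is strictly decreasing on [0, ∞), so the HPD interval is anchored at 0: [0, q] with P(φ ≤ q) = 0.80.
q = −ln(1 − 0.80) / 2.99 = 1.6094 / 2.99 = 0.538.

[0.000, 0.538]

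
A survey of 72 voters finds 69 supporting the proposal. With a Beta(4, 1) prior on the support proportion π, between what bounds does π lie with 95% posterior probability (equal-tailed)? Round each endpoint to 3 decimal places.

Posterior: Beta(4+69, 1+3) = Beta(73, 4).
Equal-tailed 95% interval: the 0.025 and 0.975 quantiles of Beta(73, 4).
Posterior mean ≈ 0.948, SD ≈ 0.025; a Normal approximation gives roughly [0.899, 0.997].
Exact: F⁻¹(0.025) = 0.889; F⁻¹(0.975) = 0.985.

[0.889, 0.985]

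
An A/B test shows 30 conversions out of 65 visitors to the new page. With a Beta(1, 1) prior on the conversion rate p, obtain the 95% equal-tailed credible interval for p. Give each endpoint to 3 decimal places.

[0.346, 0.582]

Posterior: Beta(1+30, 1+35) = Beta(31, 36).
Equal-tailed 95% interval: the 0.025 and 0.975 quantiles of Beta(31, 36).
Posterior mean ≈ 0.463, SD ≈ 0.060; a Normal approximation gives roughly [0.344, 0.581].
Exact: F⁻¹(0.025) = 0.346; F⁻¹(0.975) = 0.582.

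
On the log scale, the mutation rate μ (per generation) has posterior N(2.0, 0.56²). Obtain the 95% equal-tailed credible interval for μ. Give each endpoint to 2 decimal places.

[2.47, 22.14]

On the log scale the 95% interval is 2.0 ± 1.960 × 0.56 = [0.9024, 3.0976].
Exponentiate: [e^0.9024, e^3.0976] = [2.47, 22.14].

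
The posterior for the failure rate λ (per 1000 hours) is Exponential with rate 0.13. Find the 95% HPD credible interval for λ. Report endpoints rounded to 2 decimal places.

[0.00, 23.04]

The exponential density is strictly decreasing on [0, ∞), so the HPD interval is anchored at 0: [0, q] with P(λ ≤ q) = 0.95.
q = −ln(1 − 0.95) / 0.13 = 2.9957 / 0.13 = 23.04.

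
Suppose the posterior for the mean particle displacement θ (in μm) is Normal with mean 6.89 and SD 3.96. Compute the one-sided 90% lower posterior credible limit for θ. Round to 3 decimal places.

1.815

Need L with P(θ ≥ L) = 0.90: L = 6.89 − z_{0.1}·3.96.
z = 1.282; L = 6.89 − 1.282 × 3.96 = 1.815.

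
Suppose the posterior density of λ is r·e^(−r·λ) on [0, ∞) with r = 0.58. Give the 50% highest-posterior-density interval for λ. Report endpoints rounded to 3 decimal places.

[0.000, 1.195]

The exponential density is strictly decreasing on [0, ∞), so the HPD interval is anchored at 0: [0, q] with P(λ ≤ q) = 0.50.
q = −ln(1 − 0.50) / 0.58 = 0.6931 / 0.58 = 1.195.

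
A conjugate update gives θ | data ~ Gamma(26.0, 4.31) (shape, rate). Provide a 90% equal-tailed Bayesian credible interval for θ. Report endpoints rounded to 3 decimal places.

[4.227, 8.101]

Posterior: Gamma(shape 26.0, rate 4.31).
Equal-tailed 90% interval: Gamma(26.0, 4.31) quantiles at 0.05 and 0.95.
Posterior mean ≈ 6.032, SD ≈ 1.183; a Normal approximation gives roughly [4.087, 7.978].
Exact: lower = 4.227; upper = 8.101.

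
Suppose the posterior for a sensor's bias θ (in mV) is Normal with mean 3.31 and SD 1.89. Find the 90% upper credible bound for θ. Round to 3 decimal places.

5.732

Need U with P(θ ≤ U) = 0.90: U = 3.31 + z_{0.1}·1.89.
z = 1.282; U = 3.31 + 1.282 × 1.89 = 5.732.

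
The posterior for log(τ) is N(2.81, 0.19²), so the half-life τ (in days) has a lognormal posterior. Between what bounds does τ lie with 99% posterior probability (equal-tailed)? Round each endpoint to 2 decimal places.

On the log scale the 99% interval is 2.81 ± 2.576 × 0.19 = [2.3206, 3.2994].
Exponentiate: [e^2.3206, e^3.2994] = [10.18, 27.10].

[10.18, 27.10]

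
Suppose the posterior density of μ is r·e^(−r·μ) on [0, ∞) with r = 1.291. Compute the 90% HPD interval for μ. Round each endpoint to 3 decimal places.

[0.000, 1.784]

The exponential density is strictly decreasing on [0, ∞), so the HPD interval is anchored at 0: [0, q] with P(μ ≤ q) = 0.90.
q = −ln(1 − 0.90) / 1.291 = 2.3026 / 1.291 = 1.784.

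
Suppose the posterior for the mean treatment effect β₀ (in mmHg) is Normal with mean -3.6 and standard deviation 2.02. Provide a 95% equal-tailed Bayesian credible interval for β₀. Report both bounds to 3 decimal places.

[-7.559, 0.359]

The posterior is symmetric, so the 95% equal-tailed interval is β₀ = -3.6 ± z·2.02 with z = 1.960.
Half-width: 1.960 × 2.02 = 3.959.
-3.6 − 3.959 = -7.559; -3.6 + 3.959 = 0.359.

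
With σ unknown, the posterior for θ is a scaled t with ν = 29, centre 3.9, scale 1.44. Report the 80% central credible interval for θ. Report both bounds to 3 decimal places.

[2.012, 5.788]

The t_29 distribution is symmetric; the 80% interval is 3.9 ± t·1.44 with t_{0.9,29} = 1.311.
Half-width: 1.311 × 1.44 = 1.888.
3.9 − 1.888 = 2.012; 3.9 + 1.888 = 5.788.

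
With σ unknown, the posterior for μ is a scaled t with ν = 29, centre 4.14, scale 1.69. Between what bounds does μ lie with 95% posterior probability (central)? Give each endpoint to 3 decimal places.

The t_29 distribution is symmetric; the 95% interval is 4.14 ± t·1.69 with t_{0.975,29} = 2.045.
Half-width: 2.045 × 1.69 = 3.456.
4.14 − 3.456 = 0.684; 4.14 + 3.456 = 7.596.

[0.684, 7.596]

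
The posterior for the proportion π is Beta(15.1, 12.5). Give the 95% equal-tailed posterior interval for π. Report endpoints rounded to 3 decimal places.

[0.363, 0.725]

Posterior: Beta(15.1, 12.5).
Equal-tailed 95% interval: the 0.025 and 0.975 quantiles of Beta(15.1, 12.5).
Posterior mean ≈ 0.547, SD ≈ 0.093; a Normal approximation gives roughly [0.365, 0.730].
Exact: F⁻¹(0.025) = 0.363; F⁻¹(0.975) = 0.725.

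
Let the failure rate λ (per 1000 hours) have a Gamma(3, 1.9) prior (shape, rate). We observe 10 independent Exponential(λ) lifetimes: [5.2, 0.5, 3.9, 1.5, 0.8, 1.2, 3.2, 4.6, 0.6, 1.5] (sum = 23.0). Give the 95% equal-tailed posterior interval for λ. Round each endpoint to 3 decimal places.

Posterior: Gamma(3+10, 1.9+23.0) = Gamma(13, 24.9) (shape, rate).
Equal-tailed 95% interval: Gamma(13, 24.9) quantiles at 0.025 and 0.975.
Posterior mean ≈ 0.522, SD ≈ 0.145; a Normal approximation gives roughly [0.238, 0.806].
Exact: lower = 0.278; upper = 0.842.

[0.278, 0.842]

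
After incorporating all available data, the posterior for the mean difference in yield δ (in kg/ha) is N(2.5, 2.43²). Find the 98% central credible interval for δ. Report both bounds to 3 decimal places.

[-3.153, 8.153]

The posterior is symmetric, so the 98% equal-tailed interval is δ = 2.5 ± z·2.43 with z = 2.326.
Half-width: 2.326 × 2.43 = 5.653.
2.5 − 5.653 = -3.153; 2.5 + 5.653 = 8.153.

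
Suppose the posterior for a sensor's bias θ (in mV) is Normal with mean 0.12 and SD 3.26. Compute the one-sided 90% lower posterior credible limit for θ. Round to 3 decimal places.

-4.058

Need L with P(θ ≥ L) = 0.90: L = 0.12 − z_{0.1}·3.26.
z = 1.282; L = 0.12 − 1.282 × 3.26 = -4.058.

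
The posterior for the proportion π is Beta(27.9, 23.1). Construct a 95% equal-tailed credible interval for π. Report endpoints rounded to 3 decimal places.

Posterior: Beta(27.9, 23.1).
Equal-tailed 95% interval: the 0.025 and 0.975 quantiles of Beta(27.9, 23.1).
Posterior mean ≈ 0.547, SD ≈ 0.069; a Normal approximation gives roughly [0.412, 0.682].
Exact: F⁻¹(0.025) = 0.411; F⁻¹(0.975) = 0.680.

[0.411, 0.680]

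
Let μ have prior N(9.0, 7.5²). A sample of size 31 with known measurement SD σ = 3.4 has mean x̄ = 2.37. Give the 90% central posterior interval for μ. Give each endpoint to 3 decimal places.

Posterior precision = 1/7.5² + 31/3.4² = 0.0178 + 2.6817 = 2.6994, so posterior SD = 0.6086.
Posterior mean = (9.0/7.5² + 31·2.37/3.4²) / 2.6994 = 2.4137.
Interval: 2.4137 ± 1.645 × 0.6086 → [1.413, 3.415].

[1.413, 3.415]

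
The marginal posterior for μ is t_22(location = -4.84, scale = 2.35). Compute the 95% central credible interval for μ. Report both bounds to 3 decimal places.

The t_22 distribution is symmetric; the 95% interval is -4.84 ± t·2.35 with t_{0.975,22} = 2.074.
Half-width: 2.074 × 2.35 = 4.874.
-4.84 − 4.874 = -9.714; -4.84 + 4.874 = 0.034.

[-9.714, 0.034]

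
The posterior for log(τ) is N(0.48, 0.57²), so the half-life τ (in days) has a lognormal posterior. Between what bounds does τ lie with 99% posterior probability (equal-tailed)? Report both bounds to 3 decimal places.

On the log scale the 99% interval is 0.48 ± 2.576 × 0.57 = [-0.9882, 1.9482].
Exponentiate: [e^-0.9882, e^1.9482] = [0.372, 7.016].

[0.372, 7.016]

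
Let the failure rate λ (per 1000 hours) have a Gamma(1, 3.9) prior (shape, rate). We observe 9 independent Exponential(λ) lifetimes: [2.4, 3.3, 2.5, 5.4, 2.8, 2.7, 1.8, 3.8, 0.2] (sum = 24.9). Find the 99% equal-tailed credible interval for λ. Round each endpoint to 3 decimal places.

Posterior: Gamma(1+9, 3.9+24.9) = Gamma(10, 28.8) (shape, rate).
Equal-tailed 99% interval: Gamma(10, 28.8) quantiles at 0.005 and 0.995.
Posterior mean ≈ 0.347, SD ≈ 0.110; a Normal approximation gives roughly [0.064, 0.630].
Exact: lower = 0.129; upper = 0.694.

[0.129, 0.694]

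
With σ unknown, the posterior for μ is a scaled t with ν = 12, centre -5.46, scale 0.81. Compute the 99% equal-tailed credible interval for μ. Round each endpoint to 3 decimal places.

[-7.934, -2.986]

The t_12 distribution is symmetric; the 99% interval is -5.46 ± t·0.81 with t_{0.995,12} = 3.055.
Half-width: 3.055 × 0.81 = 2.474.
-5.46 − 2.474 = -7.934; -5.46 + 2.474 = -2.986.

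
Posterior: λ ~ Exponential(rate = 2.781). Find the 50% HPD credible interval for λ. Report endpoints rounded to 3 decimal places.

The exponential density is strictly decreasing on [0, ∞), so the HPD interval is anchored at 0: [0, q] with P(λ ≤ q) = 0.50.
q = −ln(1 − 0.50) / 2.781 = 0.6931 / 2.781 = 0.249.

[0.000, 0.249]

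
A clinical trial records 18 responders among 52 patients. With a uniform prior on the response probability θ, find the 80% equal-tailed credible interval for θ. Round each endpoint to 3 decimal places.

Posterior: Beta(1+18, 1+34) = Beta(19, 35).
Equal-tailed 80% interval: the 0.1 and 0.9 quantiles of Beta(19, 35).
Posterior mean ≈ 0.352, SD ≈ 0.064; a Normal approximation gives roughly [0.269, 0.434].
Exact: F⁻¹(0.1) = 0.270; F⁻¹(0.9) = 0.436.

[0.270, 0.436]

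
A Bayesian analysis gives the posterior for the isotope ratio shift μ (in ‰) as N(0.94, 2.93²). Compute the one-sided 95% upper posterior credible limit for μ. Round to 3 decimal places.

Need U with P(μ ≤ U) = 0.95: U = 0.94 + z_{0.05}·2.93.
z = 1.645; U = 0.94 + 1.645 × 2.93 = 5.759.

5.759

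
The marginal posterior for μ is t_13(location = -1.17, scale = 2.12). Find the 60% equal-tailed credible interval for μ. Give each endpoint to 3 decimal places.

[-3.015, 0.675]

The t_13 distribution is symmetric; the 60% interval is -1.17 ± t·2.12 with t_{0.8,13} = 0.870.
Half-width: 0.870 × 2.12 = 1.845.
-1.17 − 1.845 = -3.015; -1.17 + 1.845 = 0.675.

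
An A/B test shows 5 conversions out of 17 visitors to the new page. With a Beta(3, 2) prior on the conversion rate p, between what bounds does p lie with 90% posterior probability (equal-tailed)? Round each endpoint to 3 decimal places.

[0.206, 0.536]

Posterior: Beta(3+5, 2+12) = Beta(8, 14).
Equal-tailed 90% interval: the 0.05 and 0.95 quantiles of Beta(8, 14).
Posterior mean ≈ 0.364, SD ≈ 0.100; a Normal approximation gives roughly [0.199, 0.529].
Exact: F⁻¹(0.05) = 0.206; F⁻¹(0.95) = 0.536.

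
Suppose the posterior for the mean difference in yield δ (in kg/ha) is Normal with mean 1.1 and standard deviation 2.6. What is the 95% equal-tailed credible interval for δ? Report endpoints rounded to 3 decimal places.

[-3.996, 6.196]

The posterior is symmetric, so the 95% equal-tailed interval is δ = 1.1 ± z·2.6 with z = 1.960.
Half-width: 1.960 × 2.6 = 5.096.
1.1 − 5.096 = -3.996; 1.1 + 5.096 = 6.196.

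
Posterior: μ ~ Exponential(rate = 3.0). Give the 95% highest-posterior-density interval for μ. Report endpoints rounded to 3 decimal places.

The exponential density is strictly decreasing on [0, ∞), so the HPD interval is anchored at 0: [0, q] with P(μ ≤ q) = 0.95.
q = −ln(1 − 0.95) / 3.0 = 2.9957 / 3.0 = 0.999.

[0.000, 0.999]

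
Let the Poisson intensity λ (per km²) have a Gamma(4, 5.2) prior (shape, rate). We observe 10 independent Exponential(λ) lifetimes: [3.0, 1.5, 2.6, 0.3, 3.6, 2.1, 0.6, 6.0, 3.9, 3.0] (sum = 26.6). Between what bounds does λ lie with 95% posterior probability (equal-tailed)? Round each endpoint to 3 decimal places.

Posterior: Gamma(4+10, 5.2+26.6) = Gamma(14, 31.8) (shape, rate).
Equal-tailed 95% interval: Gamma(14, 31.8) quantiles at 0.025 and 0.975.
Posterior mean ≈ 0.440, SD ≈ 0.118; a Normal approximation gives roughly [0.210, 0.671].
Exact: lower = 0.241; upper = 0.699.

[0.241, 0.699]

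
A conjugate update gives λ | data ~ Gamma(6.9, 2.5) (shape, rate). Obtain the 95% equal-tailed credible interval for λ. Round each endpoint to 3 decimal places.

[1.101, 5.169]

Posterior: Gamma(shape 6.9, rate 2.5).
Equal-tailed 95% interval: Gamma(6.9, 2.5) quantiles at 0.025 and 0.975.
Posterior mean ≈ 2.760, SD ≈ 1.051; a Normal approximation gives roughly [0.701, 4.819].
Exact: lower = 1.101; upper = 5.169.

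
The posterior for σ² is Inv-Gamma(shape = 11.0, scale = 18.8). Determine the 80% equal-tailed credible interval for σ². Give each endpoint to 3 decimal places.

Inverse-Gamma(11.0, 18.8) quantiles: F⁻¹(0.1) and F⁻¹(0.9).
Equivalently, 1/σ² ~ Gamma(11.0, rate = 18.8); invert its 0.9 and 0.1 quantiles.
Posterior mean ≈ 1.880, SD ≈ 0.627; a Normal approximation gives roughly [1.077, 2.683].
Exact: lower = 1.220; upper = 2.678.

[1.220, 2.678]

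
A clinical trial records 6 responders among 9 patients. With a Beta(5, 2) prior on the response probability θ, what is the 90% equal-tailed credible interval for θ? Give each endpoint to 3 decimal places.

[0.489, 0.858]

Posterior: Beta(5+6, 2+3) = Beta(11, 5).
Equal-tailed 90% interval: the 0.05 and 0.95 quantiles of Beta(11, 5).
Posterior mean ≈ 0.688, SD ≈ 0.112; a Normal approximation gives roughly [0.503, 0.872].
Exact: F⁻¹(0.05) = 0.489; F⁻¹(0.95) = 0.858.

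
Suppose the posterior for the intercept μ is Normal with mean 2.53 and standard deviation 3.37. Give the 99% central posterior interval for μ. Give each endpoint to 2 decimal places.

The posterior is symmetric, so the 99% equal-tailed interval is μ = 2.53 ± z·3.37 with z = 2.576.
Half-width: 2.576 × 3.37 = 8.68.
2.53 − 8.68 = -6.15; 2.53 + 8.68 = 11.21.

[-6.15, 11.21]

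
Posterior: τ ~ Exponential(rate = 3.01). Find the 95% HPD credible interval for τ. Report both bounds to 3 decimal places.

[0.000, 0.995]

The exponential density is strictly decreasing on [0, ∞), so the HPD interval is anchored at 0: [0, q] with P(τ ≤ q) = 0.95.
q = −ln(1 − 0.95) / 3.01 = 2.9957 / 3.01 = 0.995.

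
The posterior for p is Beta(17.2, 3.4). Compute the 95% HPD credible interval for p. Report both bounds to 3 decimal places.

[0.678, 0.972]

The posterior is unimodal and skewed, so the HPD interval has equal density at both endpoints and is the shortest 95% interval.
Solving f(0.678) = f(0.972) with F(0.972) − F(0.678) = 0.95 gives [0.678, 0.972].
For comparison, the equal-tailed interval is [0.652, 0.957]; the HPD is narrower and shifted toward the mode.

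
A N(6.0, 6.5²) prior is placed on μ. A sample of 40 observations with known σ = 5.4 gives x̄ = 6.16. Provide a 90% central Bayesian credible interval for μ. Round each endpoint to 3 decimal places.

Posterior precision = 1/6.5² + 40/5.4² = 0.0237 + 1.3717 = 1.3954, so posterior SD = 0.8465.
Posterior mean = (6.0/6.5² + 40·6.16/5.4²) / 1.3954 = 6.1573.
Interval: 6.1573 ± 1.645 × 0.8465 → [4.765, 7.550].

[4.765, 7.550]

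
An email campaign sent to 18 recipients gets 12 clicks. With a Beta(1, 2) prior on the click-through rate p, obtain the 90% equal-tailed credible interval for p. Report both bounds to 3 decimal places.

[0.442, 0.783]

Posterior: Beta(1+12, 2+6) = Beta(13, 8).
Equal-tailed 90% interval: the 0.05 and 0.95 quantiles of Beta(13, 8).
Posterior mean ≈ 0.619, SD ≈ 0.104; a Normal approximation gives roughly [0.449, 0.789].
Exact: F⁻¹(0.05) = 0.442; F⁻¹(0.95) = 0.783.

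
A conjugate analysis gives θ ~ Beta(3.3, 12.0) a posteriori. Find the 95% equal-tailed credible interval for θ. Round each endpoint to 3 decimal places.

Posterior: Beta(3.3, 12.0).
Equal-tailed 95% interval: the 0.025 and 0.975 quantiles of Beta(3.3, 12.0).
Posterior mean ≈ 0.216, SD ≈ 0.102; a Normal approximation gives roughly [0.016, 0.415].
Exact: F⁻¹(0.025) = 0.056; F⁻¹(0.975) = 0.445.

[0.056, 0.445]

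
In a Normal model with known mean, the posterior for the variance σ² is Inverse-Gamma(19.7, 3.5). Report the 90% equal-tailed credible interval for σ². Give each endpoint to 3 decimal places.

Inverse-Gamma(19.7, 3.5) quantiles: F⁻¹(0.05) and F⁻¹(0.95).
Equivalently, 1/σ² ~ Gamma(19.7, rate = 3.5); invert its 0.95 and 0.05 quantiles.
Posterior mean ≈ 0.187, SD ≈ 0.044; a Normal approximation gives roughly [0.114, 0.260].
Exact: lower = 0.127; upper = 0.269.

[0.127, 0.269]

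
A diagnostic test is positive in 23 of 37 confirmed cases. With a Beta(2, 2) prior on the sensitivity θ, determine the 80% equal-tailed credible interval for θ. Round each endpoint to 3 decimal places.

Posterior: Beta(2+23, 2+14) = Beta(25, 16).
Equal-tailed 80% interval: the 0.1 and 0.9 quantiles of Beta(25, 16).
Posterior mean ≈ 0.610, SD ≈ 0.075; a Normal approximation gives roughly [0.513, 0.706].
Exact: F⁻¹(0.1) = 0.511; F⁻¹(0.9) = 0.706.

[0.511, 0.706]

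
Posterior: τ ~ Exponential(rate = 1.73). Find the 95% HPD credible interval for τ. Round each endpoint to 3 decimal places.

The exponential density is strictly decreasing on [0, ∞), so the HPD interval is anchored at 0: [0, q] with P(τ ≤ q) = 0.95.
q = −ln(1 − 0.95) / 1.73 = 2.9957 / 1.73 = 1.732.

[0.000, 1.732]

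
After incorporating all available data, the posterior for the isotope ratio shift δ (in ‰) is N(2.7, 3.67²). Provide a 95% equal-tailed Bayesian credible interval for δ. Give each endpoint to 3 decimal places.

The posterior is symmetric, so the 95% equal-tailed interval is δ = 2.7 ± z·3.67 with z = 1.960.
Half-width: 1.960 × 3.67 = 7.193.
2.7 − 7.193 = -4.493; 2.7 + 7.193 = 9.893.

[-4.493, 9.893]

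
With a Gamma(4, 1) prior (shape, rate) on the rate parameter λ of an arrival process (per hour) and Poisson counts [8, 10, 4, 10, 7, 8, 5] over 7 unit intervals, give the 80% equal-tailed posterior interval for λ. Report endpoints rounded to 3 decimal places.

Posterior: Gamma(4+52, 1+7) = Gamma(56, 8) (shape, rate).
Equal-tailed 80% interval: Gamma(56, 8) quantiles at 0.1 and 0.9.
Posterior mean ≈ 7.000, SD ≈ 0.935; a Normal approximation gives roughly [5.801, 8.199].
Exact: lower = 5.831; upper = 8.222.

[5.831, 8.222]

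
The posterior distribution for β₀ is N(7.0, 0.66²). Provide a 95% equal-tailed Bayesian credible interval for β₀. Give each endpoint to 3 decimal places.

The posterior is symmetric, so the 95% equal-tailed interval is β₀ = 7.0 ± z·0.66 with z = 1.960.
Half-width: 1.960 × 0.66 = 1.294.
7.0 − 1.294 = 5.706; 7.0 + 1.294 = 8.294.

[5.706, 8.294]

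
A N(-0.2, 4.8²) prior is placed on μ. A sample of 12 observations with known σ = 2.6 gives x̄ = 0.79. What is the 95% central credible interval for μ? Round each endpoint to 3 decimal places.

[-0.687, 2.220]

Posterior precision = 1/4.8² + 12/2.6² = 0.0434 + 1.7751 = 1.8186, so posterior SD = 0.7415.
Posterior mean = (-0.2/4.8² + 12·0.79/2.6²) / 1.8186 = 0.7664.
Interval: 0.7664 ± 1.960 × 0.7415 → [-0.687, 2.220].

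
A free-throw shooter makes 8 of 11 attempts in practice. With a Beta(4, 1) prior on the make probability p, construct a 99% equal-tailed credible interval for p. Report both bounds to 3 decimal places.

[0.439, 0.951]

Posterior: Beta(4+8, 1+3) = Beta(12, 4).
Equal-tailed 99% interval: the 0.005 and 0.995 quantiles of Beta(12, 4).
Posterior mean ≈ 0.750, SD ≈ 0.105; a Normal approximation gives roughly [0.479, 1.021].
Exact: F⁻¹(0.005) = 0.439; F⁻¹(0.995) = 0.951.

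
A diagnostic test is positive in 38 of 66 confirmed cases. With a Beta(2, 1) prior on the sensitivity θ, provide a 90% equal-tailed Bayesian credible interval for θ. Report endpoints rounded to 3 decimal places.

Posterior: Beta(2+38, 1+28) = Beta(40, 29).
Equal-tailed 90% interval: the 0.05 and 0.95 quantiles of Beta(40, 29).
Posterior mean ≈ 0.580, SD ≈ 0.059; a Normal approximation gives roughly [0.483, 0.677].
Exact: F⁻¹(0.05) = 0.481; F⁻¹(0.95) = 0.676.

[0.481, 0.676]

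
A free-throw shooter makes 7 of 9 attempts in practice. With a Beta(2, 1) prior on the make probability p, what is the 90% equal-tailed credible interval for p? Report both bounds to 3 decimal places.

[0.530, 0.921]

Posterior: Beta(2+7, 1+2) = Beta(9, 3).
Equal-tailed 90% interval: the 0.05 and 0.95 quantiles of Beta(9, 3).
Posterior mean ≈ 0.750, SD ≈ 0.120; a Normal approximation gives roughly [0.552, 0.948].
Exact: F⁻¹(0.05) = 0.530; F⁻¹(0.95) = 0.921.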